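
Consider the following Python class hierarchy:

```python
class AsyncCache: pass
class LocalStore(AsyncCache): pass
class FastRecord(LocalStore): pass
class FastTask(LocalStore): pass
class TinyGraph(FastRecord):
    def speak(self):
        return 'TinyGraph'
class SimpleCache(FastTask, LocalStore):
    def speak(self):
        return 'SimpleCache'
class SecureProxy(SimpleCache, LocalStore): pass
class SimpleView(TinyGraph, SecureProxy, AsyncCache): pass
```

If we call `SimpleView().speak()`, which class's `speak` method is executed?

L[SimpleView] = SimpleView + merge(L[TinyGraph], L[SecureProxy], L[AsyncCache], [TinyGraph SecureProxy AsyncCache])
  take TinyGraph:  [TinyGraph FastRecord LocalStore AsyncCache object] + [SecureProxy SimpleCache FastTask LocalStore AsyncCache object] + [AsyncCache object] + [TinyGraph SecureProxy AsyncCache]
  take FastRecord:  [FastRecord LocalStore AsyncCache object] + [SecureProxy SimpleCache FastTask LocalStore AsyncCache object] + [AsyncCache object] + [SecureProxy AsyncCache]
  take SecureProxy:  [LocalStore AsyncCache object] + [SecureProxy SimpleCache FastTask LocalStore AsyncCache object] + [AsyncCache object] + [SecureProxy AsyncCache]
  take SimpleCache:  [LocalStore AsyncCache object] + [SimpleCache FastTask LocalStore AsyncCache object] + [AsyncCache object] + [AsyncCache]
  take FastTask:  [LocalStore AsyncCache object] + [FastTask LocalStore AsyncCache object] + [AsyncCache object] + [AsyncCache]
  take LocalStore:  [LocalStore AsyncCache object] + [LocalStore AsyncCache object] + [AsyncCache object] + [AsyncCache]
  take AsyncCache:  [AsyncCache object] + [AsyncCache object] + [AsyncCache object] + [AsyncCache]
  take object:  [object] + [object] + [object]
MRO: SimpleView TinyGraph FastRecord SecureProxy SimpleCache FastTask LocalStore AsyncCache object
speak is defined in: SimpleCache, TinyGraph. First along the MRO is TinyGraph.

TinyGraph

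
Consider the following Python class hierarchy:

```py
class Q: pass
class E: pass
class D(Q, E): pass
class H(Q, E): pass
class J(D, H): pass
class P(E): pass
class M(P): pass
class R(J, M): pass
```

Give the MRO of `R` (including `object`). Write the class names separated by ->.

R -> J -> D -> H -> Q -> M -> P -> E -> object

L[R] = R + merge(L[J], L[M], [J M])
  take J:  [J D H Q E object] + [M P E object] + [J M]
  take D:  [D H Q E object] + [M P E object] + [M]
  take H:  [H Q E object] + [M P E object] + [M]
  take Q:  [Q E object] + [M P E object] + [M]
  take M:  [E object] + [M P E object] + [M]
  take P:  [E object] + [P E object]
  take E:  [E object] + [E object]
  take object:  [object] + [object]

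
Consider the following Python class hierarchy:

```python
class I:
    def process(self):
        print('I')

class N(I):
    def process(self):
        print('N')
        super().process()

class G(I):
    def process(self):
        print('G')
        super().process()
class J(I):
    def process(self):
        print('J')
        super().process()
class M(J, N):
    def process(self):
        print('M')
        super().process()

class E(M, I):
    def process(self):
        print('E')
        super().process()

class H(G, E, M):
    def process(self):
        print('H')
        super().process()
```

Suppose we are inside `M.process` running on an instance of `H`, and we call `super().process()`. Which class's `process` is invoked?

L[H] = H + merge(L[G], L[E], L[M], [G E M])
  take G:  [G I object] + [E M J N I object] + [M J N I object] + [G E M]
  take E:  [I object] + [E M J N I object] + [M J N I object] + [E M]
  take M:  [I object] + [M J N I object] + [M J N I object] + [M]
  take J:  [I object] + [J N I object] + [J N I object]
  take N:  [I object] + [N I object] + [N I object]
  take I:  [I object] + [I object] + [I object]
  take object:  [object] + [object] + [object]
MRO: H G E M J N I object
super() in M.process on a H instance goes to the class after M in H's MRO: J.

J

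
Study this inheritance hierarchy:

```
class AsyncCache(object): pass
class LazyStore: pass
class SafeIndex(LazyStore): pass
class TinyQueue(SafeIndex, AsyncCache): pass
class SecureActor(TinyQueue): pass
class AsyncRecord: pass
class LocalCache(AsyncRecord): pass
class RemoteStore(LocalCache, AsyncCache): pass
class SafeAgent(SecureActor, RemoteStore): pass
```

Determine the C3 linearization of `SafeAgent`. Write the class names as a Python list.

L[SafeAgent] = SafeAgent + merge(L[SecureActor], L[RemoteStore], [SecureActor RemoteStore])
  take SecureActor:  [SecureActor TinyQueue SafeIndex LazyStore AsyncCache object] + [RemoteStore LocalCache AsyncRecord AsyncCache object] + [SecureActor RemoteStore]
  take TinyQueue:  [TinyQueue SafeIndex LazyStore AsyncCache object] + [RemoteStore LocalCache AsyncRecord AsyncCache object] + [RemoteStore]
  take SafeIndex:  [SafeIndex LazyStore AsyncCache object] + [RemoteStore LocalCache AsyncRecord AsyncCache object] + [RemoteStore]
  take LazyStore:  [LazyStore AsyncCache object] + [RemoteStore LocalCache AsyncRecord AsyncCache object] + [RemoteStore]
  take RemoteStore:  [AsyncCache object] + [RemoteStore LocalCache AsyncRecord AsyncCache object] + [RemoteStore]
  take LocalCache:  [AsyncCache object] + [LocalCache AsyncRecord AsyncCache object]
  take AsyncRecord:  [AsyncCache object] + [AsyncRecord AsyncCache object]
  take AsyncCache:  [AsyncCache object] + [AsyncCache object]
  take object:  [object] + [object]

[SafeAgent, SecureActor, TinyQueue, SafeIndex, LazyStore, RemoteStore, LocalCache, AsyncRecord, AsyncCache, object]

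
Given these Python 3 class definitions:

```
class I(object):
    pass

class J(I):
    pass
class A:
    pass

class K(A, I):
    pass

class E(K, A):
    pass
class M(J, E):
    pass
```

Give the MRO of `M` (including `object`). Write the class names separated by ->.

M -> J -> E -> K -> A -> I -> object

L[M] = M + merge(L[J], L[E], [J E])
  take J:  [J I object] + [E K A I object] + [J E]
  take E:  [I object] + [E K A I object] + [E]
  take K:  [I object] + [K A I object]
  take A:  [I object] + [A I object]
  take I:  [I object] + [I object]
  take object:  [object] + [object]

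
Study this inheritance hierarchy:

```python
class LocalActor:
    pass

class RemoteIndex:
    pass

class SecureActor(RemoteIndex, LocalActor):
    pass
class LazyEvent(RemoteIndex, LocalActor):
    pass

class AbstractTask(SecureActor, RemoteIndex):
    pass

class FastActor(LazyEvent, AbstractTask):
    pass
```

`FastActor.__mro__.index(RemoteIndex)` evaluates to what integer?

4

L[FastActor] = FastActor + merge(L[LazyEvent], L[AbstractTask], [LazyEvent AbstractTask])
  take LazyEvent:  [LazyEvent RemoteIndex LocalActor object] + [AbstractTask SecureActor RemoteIndex LocalActor object] + [LazyEvent AbstractTask]
  take AbstractTask:  [RemoteIndex LocalActor object] + [AbstractTask SecureActor RemoteIndex LocalActor object] + [AbstractTask]
  take SecureActor:  [RemoteIndex LocalActor object] + [SecureActor RemoteIndex LocalActor object]
  take RemoteIndex:  [RemoteIndex LocalActor object] + [RemoteIndex LocalActor object]
  take LocalActor:  [LocalActor object] + [LocalActor object]
  take object:  [object] + [object]
MRO: FastActor LazyEvent AbstractTask SecureActor RemoteIndex LocalActor object
RemoteIndex sits at index 4.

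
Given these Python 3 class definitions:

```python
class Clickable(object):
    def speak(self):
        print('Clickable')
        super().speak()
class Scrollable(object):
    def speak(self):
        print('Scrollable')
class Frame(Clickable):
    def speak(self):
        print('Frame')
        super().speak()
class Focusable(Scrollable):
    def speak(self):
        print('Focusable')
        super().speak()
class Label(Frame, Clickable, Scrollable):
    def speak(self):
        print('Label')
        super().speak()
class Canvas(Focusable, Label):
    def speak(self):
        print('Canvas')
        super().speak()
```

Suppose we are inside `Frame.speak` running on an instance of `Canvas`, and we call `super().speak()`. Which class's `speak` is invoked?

Clickable

L[Canvas] = Canvas + merge(L[Focusable], L[Label], [Focusable Label])
  take Focusable:  [Focusable Scrollable object] + [Label Frame Clickable Scrollable object] + [Focusable Label]
  take Label:  [Scrollable object] + [Label Frame Clickable Scrollable object] + [Label]
  take Frame:  [Scrollable object] + [Frame Clickable Scrollable object]
  take Clickable:  [Scrollable object] + [Clickable Scrollable object]
  take Scrollable:  [Scrollable object] + [Scrollable object]
  take object:  [object] + [object]
MRO: Canvas Focusable Label Frame Clickable Scrollable object
super() in Frame.speak on a Canvas instance goes to the class after Frame in Canvas's MRO: Clickable.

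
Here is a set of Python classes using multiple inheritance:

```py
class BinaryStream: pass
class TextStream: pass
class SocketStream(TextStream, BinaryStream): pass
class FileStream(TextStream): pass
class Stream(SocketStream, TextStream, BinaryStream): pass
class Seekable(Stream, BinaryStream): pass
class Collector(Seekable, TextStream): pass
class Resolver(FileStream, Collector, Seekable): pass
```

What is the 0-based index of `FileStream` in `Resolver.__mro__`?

L[Resolver] = Resolver + merge(L[FileStream], L[Collector], L[Seekable], [FileStream Collector Seekable])
  take FileStream:  [FileStream TextStream object] + [Collector Seekable Stream SocketStream TextStream BinaryStream object] + [Seekable Stream SocketStream TextStream BinaryStream object] + [FileStream Collector Seekable]
  take Collector:  [TextStream object] + [Collector Seekable Stream SocketStream TextStream BinaryStream object] + [Seekable Stream SocketStream TextStream BinaryStream object] + [Collector Seekable]
  take Seekable:  [TextStream object] + [Seekable Stream SocketStream TextStream BinaryStream object] + [Seekable Stream SocketStream TextStream BinaryStream object] + [Seekable]
  take Stream:  [TextStream object] + [Stream SocketStream TextStream BinaryStream object] + [Stream SocketStream TextStream BinaryStream object]
  take SocketStream:  [TextStream object] + [SocketStream TextStream BinaryStream object] + [SocketStream TextStream BinaryStream object]
  take TextStream:  [TextStream object] + [TextStream BinaryStream object] + [TextStream BinaryStream object]
  take BinaryStream:  [object] + [BinaryStream object] + [BinaryStream object]
  take object:  [object] + [object] + [object]
MRO: Resolver FileStream Collector Seekable Stream SocketStream TextStream BinaryStream object
FileStream sits at index 1.

1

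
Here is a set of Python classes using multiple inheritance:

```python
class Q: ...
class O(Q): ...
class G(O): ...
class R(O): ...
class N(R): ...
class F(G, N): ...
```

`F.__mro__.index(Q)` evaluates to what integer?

5

L[F] = F + merge(L[G], L[N], [G N])
  take G:  [G O Q object] + [N R O Q object] + [G N]
  take N:  [O Q object] + [N R O Q object] + [N]
  take R:  [O Q object] + [R O Q object]
  take O:  [O Q object] + [O Q object]
  take Q:  [Q object] + [Q object]
  take object:  [object] + [object]
MRO: F G N R O Q object
Q sits at index 5.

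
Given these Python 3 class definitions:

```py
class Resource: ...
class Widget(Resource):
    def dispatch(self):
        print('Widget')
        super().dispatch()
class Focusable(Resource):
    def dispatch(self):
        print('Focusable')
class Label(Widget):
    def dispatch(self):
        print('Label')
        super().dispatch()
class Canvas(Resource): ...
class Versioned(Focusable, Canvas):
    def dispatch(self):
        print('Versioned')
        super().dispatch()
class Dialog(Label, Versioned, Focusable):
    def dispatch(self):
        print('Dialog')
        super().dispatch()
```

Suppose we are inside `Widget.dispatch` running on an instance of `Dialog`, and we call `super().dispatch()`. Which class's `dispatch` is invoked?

L[Dialog] = Dialog + merge(L[Label], L[Versioned], L[Focusable], [Label Versioned Focusable])
  take Label:  [Label Widget Resource object] + [Versioned Focusable Canvas Resource object] + [Focusable Resource object] + [Label Versioned Focusable]
  take Widget:  [Widget Resource object] + [Versioned Focusable Canvas Resource object] + [Focusable Resource object] + [Versioned Focusable]
  take Versioned:  [Resource object] + [Versioned Focusable Canvas Resource object] + [Focusable Resource object] + [Versioned Focusable]
  take Focusable:  [Resource object] + [Focusable Canvas Resource object] + [Focusable Resource object] + [Focusable]
  take Canvas:  [Resource object] + [Canvas Resource object] + [Resource object]
  take Resource:  [Resource object] + [Resource object] + [Resource object]
  take object:  [object] + [object] + [object]
MRO: Dialog Label Widget Versioned Focusable Canvas Resource object
super() in Widget.dispatch on a Dialog instance goes to the class after Widget in Dialog's MRO: Versioned.

Versioned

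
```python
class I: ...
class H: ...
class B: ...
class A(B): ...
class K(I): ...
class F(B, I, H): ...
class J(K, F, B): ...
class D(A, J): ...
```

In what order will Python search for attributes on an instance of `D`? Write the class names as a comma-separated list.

L[D] = D + merge(L[A], L[J], [A J])
  take A:  [A B object] + [J K F B I H object] + [A J]
  take J:  [B object] + [J K F B I H object] + [J]
  take K:  [B object] + [K F B I H object]
  take F:  [B object] + [F B I H object]
  take B:  [B object] + [B I H object]
  take I:  [object] + [I H object]
  take H:  [object] + [H object]
  take object:  [object] + [object]

D, A, J, K, F, B, I, H, object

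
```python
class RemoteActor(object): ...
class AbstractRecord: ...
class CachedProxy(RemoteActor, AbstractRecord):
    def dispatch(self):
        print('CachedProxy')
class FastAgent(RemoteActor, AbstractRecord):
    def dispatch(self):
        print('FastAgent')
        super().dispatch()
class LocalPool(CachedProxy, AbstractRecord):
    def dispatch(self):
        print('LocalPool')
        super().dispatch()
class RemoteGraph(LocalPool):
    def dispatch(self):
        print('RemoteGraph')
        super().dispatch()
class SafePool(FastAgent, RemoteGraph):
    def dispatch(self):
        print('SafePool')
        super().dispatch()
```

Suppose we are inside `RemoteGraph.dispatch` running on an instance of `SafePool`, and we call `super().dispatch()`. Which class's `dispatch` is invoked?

L[SafePool] = SafePool + merge(L[FastAgent], L[RemoteGraph], [FastAgent RemoteGraph])
  take FastAgent:  [FastAgent RemoteActor AbstractRecord object] + [RemoteGraph LocalPool CachedProxy RemoteActor AbstractRecord object] + [FastAgent RemoteGraph]
  take RemoteGraph:  [RemoteActor AbstractRecord object] + [RemoteGraph LocalPool CachedProxy RemoteActor AbstractRecord object] + [RemoteGraph]
  take LocalPool:  [RemoteActor AbstractRecord object] + [LocalPool CachedProxy RemoteActor AbstractRecord object]
  take CachedProxy:  [RemoteActor AbstractRecord object] + [CachedProxy RemoteActor AbstractRecord object]
  take RemoteActor:  [RemoteActor AbstractRecord object] + [RemoteActor AbstractRecord object]
  take AbstractRecord:  [AbstractRecord object] + [AbstractRecord object]
  take object:  [object] + [object]
MRO: SafePool FastAgent RemoteGraph LocalPool CachedProxy RemoteActor AbstractRecord object
super() in RemoteGraph.dispatch on a SafePool instance goes to the class after RemoteGraph in SafePool's MRO: LocalPool.

LocalPool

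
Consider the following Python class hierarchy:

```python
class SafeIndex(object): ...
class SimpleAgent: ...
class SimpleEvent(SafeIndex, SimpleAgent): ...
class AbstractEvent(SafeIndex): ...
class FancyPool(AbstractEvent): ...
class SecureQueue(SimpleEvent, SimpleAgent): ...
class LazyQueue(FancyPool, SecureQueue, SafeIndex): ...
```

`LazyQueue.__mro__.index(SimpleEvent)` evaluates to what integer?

L[LazyQueue] = LazyQueue + merge(L[FancyPool], L[SecureQueue], L[SafeIndex], [FancyPool SecureQueue SafeIndex])
  take FancyPool:  [FancyPool AbstractEvent SafeIndex object] + [SecureQueue SimpleEvent SafeIndex SimpleAgent object] + [SafeIndex object] + [FancyPool SecureQueue SafeIndex]
  take AbstractEvent:  [AbstractEvent SafeIndex object] + [SecureQueue SimpleEvent SafeIndex SimpleAgent object] + [SafeIndex object] + [SecureQueue SafeIndex]
  take SecureQueue:  [SafeIndex object] + [SecureQueue SimpleEvent SafeIndex SimpleAgent object] + [SafeIndex object] + [SecureQueue SafeIndex]
  take SimpleEvent:  [SafeIndex object] + [SimpleEvent SafeIndex SimpleAgent object] + [SafeIndex object] + [SafeIndex]
  take SafeIndex:  [SafeIndex object] + [SafeIndex SimpleAgent object] + [SafeIndex object] + [SafeIndex]
  take SimpleAgent:  [object] + [SimpleAgent object] + [object]
  take object:  [object] + [object] + [object]
MRO: LazyQueue FancyPool AbstractEvent SecureQueue SimpleEvent SafeIndex SimpleAgent object
SimpleEvent sits at index 4.

4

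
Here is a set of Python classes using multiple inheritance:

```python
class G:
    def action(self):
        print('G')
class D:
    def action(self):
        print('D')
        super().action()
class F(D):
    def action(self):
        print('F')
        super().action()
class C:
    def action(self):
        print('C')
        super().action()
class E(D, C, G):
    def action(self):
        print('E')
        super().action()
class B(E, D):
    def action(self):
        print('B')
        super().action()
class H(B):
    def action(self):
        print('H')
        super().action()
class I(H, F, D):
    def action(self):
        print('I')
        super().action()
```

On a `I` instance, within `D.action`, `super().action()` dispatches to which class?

C

L[I] = I + merge(L[H], L[F], L[D], [H F D])
  take H:  [H B E D C G object] + [F D object] + [D object] + [H F D]
  take B:  [B E D C G object] + [F D object] + [D object] + [F D]
  take E:  [E D C G object] + [F D object] + [D object] + [F D]
  take F:  [D C G object] + [F D object] + [D object] + [F D]
  take D:  [D C G object] + [D object] + [D object] + [D]
  take C:  [C G object] + [object] + [object]
  take G:  [G object] + [object] + [object]
  take object:  [object] + [object] + [object]
MRO: I H B E F D C G object
super() in D.action on a I instance goes to the class after D in I's MRO: C.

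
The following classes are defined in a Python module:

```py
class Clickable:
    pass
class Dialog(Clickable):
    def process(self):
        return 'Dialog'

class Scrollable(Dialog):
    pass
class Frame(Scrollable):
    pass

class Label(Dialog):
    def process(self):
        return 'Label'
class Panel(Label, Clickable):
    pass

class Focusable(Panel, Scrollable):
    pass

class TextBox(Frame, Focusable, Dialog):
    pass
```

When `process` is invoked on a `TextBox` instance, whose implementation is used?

L[TextBox] = TextBox + merge(L[Frame], L[Focusable], L[Dialog], [Frame Focusable Dialog])
  take Frame:  [Frame Scrollable Dialog Clickable object] + [Focusable Panel Label Scrollable Dialog Clickable object] + [Dialog Clickable object] + [Frame Focusable Dialog]
  take Focusable:  [Scrollable Dialog Clickable object] + [Focusable Panel Label Scrollable Dialog Clickable object] + [Dialog Clickable object] + [Focusable Dialog]
  take Panel:  [Scrollable Dialog Clickable object] + [Panel Label Scrollable Dialog Clickable object] + [Dialog Clickable object] + [Dialog]
  take Label:  [Scrollable Dialog Clickable object] + [Label Scrollable Dialog Clickable object] + [Dialog Clickable object] + [Dialog]
  take Scrollable:  [Scrollable Dialog Clickable object] + [Scrollable Dialog Clickable object] + [Dialog Clickable object] + [Dialog]
  take Dialog:  [Dialog Clickable object] + [Dialog Clickable object] + [Dialog Clickable object] + [Dialog]
  take Clickable:  [Clickable object] + [Clickable object] + [Clickable object]
  take object:  [object] + [object] + [object]
MRO: TextBox Frame Focusable Panel Label Scrollable Dialog Clickable object
process is defined in: Dialog, Label. First along the MRO is Label.

Label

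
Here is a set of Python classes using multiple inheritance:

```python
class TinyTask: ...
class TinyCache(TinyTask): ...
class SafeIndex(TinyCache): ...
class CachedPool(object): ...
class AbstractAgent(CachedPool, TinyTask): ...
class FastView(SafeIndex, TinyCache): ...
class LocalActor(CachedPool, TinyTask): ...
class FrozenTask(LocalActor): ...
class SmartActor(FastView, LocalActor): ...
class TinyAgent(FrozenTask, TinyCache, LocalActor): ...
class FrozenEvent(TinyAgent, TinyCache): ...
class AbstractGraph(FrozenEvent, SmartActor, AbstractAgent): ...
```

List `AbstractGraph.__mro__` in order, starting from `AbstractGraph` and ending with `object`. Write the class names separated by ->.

L[AbstractGraph] = AbstractGraph + merge(L[FrozenEvent], L[SmartActor], L[AbstractAgent], [FrozenEvent SmartActor AbstractAgent])
  take FrozenEvent:  [FrozenEvent TinyAgent FrozenTask TinyCache LocalActor CachedPool TinyTask object] + [SmartActor FastView SafeIndex TinyCache LocalActor CachedPool TinyTask object] + [AbstractAgent CachedPool TinyTask object] + [FrozenEvent SmartActor AbstractAgent]
  take TinyAgent:  [TinyAgent FrozenTask TinyCache LocalActor CachedPool TinyTask object] + [SmartActor FastView SafeIndex TinyCache LocalActor CachedPool TinyTask object] + [AbstractAgent CachedPool TinyTask object] + [SmartActor AbstractAgent]
  take FrozenTask:  [FrozenTask TinyCache LocalActor CachedPool TinyTask object] + [SmartActor FastView SafeIndex TinyCache LocalActor CachedPool TinyTask object] + [AbstractAgent CachedPool TinyTask object] + [SmartActor AbstractAgent]
  take SmartActor:  [TinyCache LocalActor CachedPool TinyTask object] + [SmartActor FastView SafeIndex TinyCache LocalActor CachedPool TinyTask object] + [AbstractAgent CachedPool TinyTask object] + [SmartActor AbstractAgent]
  take FastView:  [TinyCache LocalActor CachedPool TinyTask object] + [FastView SafeIndex TinyCache LocalActor CachedPool TinyTask object] + [AbstractAgent CachedPool TinyTask object] + [AbstractAgent]
  take SafeIndex:  [TinyCache LocalActor CachedPool TinyTask object] + [SafeIndex TinyCache LocalActor CachedPool TinyTask object] + [AbstractAgent CachedPool TinyTask object] + [AbstractAgent]
  take TinyCache:  [TinyCache LocalActor CachedPool TinyTask object] + [TinyCache LocalActor CachedPool TinyTask object] + [AbstractAgent CachedPool TinyTask object] + [AbstractAgent]
  take LocalActor:  [LocalActor CachedPool TinyTask object] + [LocalActor CachedPool TinyTask object] + [AbstractAgent CachedPool TinyTask object] + [AbstractAgent]
  take AbstractAgent:  [CachedPool TinyTask object] + [CachedPool TinyTask object] + [AbstractAgent CachedPool TinyTask object] + [AbstractAgent]
  take CachedPool:  [CachedPool TinyTask object] + [CachedPool TinyTask object] + [CachedPool TinyTask object]
  take TinyTask:  [TinyTask object] + [TinyTask object] + [TinyTask object]
  take object:  [object] + [object] + [object]

AbstractGraph -> FrozenEvent -> TinyAgent -> FrozenTask -> SmartActor -> FastView -> SafeIndex -> TinyCache -> LocalActor -> AbstractAgent -> CachedPool -> TinyTask -> object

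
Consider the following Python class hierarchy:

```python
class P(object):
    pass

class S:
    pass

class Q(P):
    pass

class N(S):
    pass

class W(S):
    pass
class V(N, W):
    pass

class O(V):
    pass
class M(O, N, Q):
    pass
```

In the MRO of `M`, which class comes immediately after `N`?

W

L[M] = M + merge(L[O], L[N], L[Q], [O N Q])
  take O:  [O V N W S object] + [N S object] + [Q P object] + [O N Q]
  take V:  [V N W S object] + [N S object] + [Q P object] + [N Q]
  take N:  [N W S object] + [N S object] + [Q P object] + [N Q]
  take W:  [W S object] + [S object] + [Q P object] + [Q]
  take S:  [S object] + [S object] + [Q P object] + [Q]
  take Q:  [object] + [object] + [Q P object] + [Q]
  take P:  [object] + [object] + [P object]
  take object:  [object] + [object] + [object]
MRO: M O V N W S Q P object
N is at position 3; next is W.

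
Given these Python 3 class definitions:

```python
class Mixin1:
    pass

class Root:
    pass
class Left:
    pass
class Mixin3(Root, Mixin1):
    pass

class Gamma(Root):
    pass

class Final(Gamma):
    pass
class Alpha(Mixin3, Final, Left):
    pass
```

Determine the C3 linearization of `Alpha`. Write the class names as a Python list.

[Alpha, Mixin3, Final, Gamma, Root, Mixin1, Left, object]

L[Alpha] = Alpha + merge(L[Mixin3], L[Final], L[Left], [Mixin3 Final Left])
  take Mixin3:  [Mixin3 Root Mixin1 object] + [Final Gamma Root object] + [Left object] + [Mixin3 Final Left]
  take Final:  [Root Mixin1 object] + [Final Gamma Root object] + [Left object] + [Final Left]
  take Gamma:  [Root Mixin1 object] + [Gamma Root object] + [Left object] + [Left]
  take Root:  [Root Mixin1 object] + [Root object] + [Left object] + [Left]
  take Mixin1:  [Mixin1 object] + [object] + [Left object] + [Left]
  take Left:  [object] + [object] + [Left object] + [Left]
  take object:  [object] + [object] + [object]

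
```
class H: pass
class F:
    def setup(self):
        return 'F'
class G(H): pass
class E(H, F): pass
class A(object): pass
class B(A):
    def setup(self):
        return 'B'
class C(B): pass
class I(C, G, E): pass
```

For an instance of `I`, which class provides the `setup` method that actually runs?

L[I] = I + merge(L[C], L[G], L[E], [C G E])
  take C:  [C B A object] + [G H object] + [E H F object] + [C G E]
  take B:  [B A object] + [G H object] + [E H F object] + [G E]
  take A:  [A object] + [G H object] + [E H F object] + [G E]
  take G:  [object] + [G H object] + [E H F object] + [G E]
  take E:  [object] + [H object] + [E H F object] + [E]
  take H:  [object] + [H object] + [H F object]
  take F:  [object] + [object] + [F object]
  take object:  [object] + [object] + [object]
MRO: I C B A G E H F object
setup is defined in: B, F. First along the MRO is B.

B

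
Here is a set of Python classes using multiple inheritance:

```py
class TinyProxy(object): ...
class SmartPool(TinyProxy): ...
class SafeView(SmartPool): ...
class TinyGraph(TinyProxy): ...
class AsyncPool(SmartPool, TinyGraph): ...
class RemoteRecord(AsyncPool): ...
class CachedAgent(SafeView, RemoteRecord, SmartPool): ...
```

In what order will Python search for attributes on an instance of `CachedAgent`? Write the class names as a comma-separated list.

CachedAgent, SafeView, RemoteRecord, AsyncPool, SmartPool, TinyGraph, TinyProxy, object

L[CachedAgent] = CachedAgent + merge(L[SafeView], L[RemoteRecord], L[SmartPool], [SafeView RemoteRecord SmartPool])
  take SafeView:  [SafeView SmartPool TinyProxy object] + [RemoteRecord AsyncPool SmartPool TinyGraph TinyProxy object] + [SmartPool TinyProxy object] + [SafeView RemoteRecord SmartPool]
  take RemoteRecord:  [SmartPool TinyProxy object] + [RemoteRecord AsyncPool SmartPool TinyGraph TinyProxy object] + [SmartPool TinyProxy object] + [RemoteRecord SmartPool]
  take AsyncPool:  [SmartPool TinyProxy object] + [AsyncPool SmartPool TinyGraph TinyProxy object] + [SmartPool TinyProxy object] + [SmartPool]
  take SmartPool:  [SmartPool TinyProxy object] + [SmartPool TinyGraph TinyProxy object] + [SmartPool TinyProxy object] + [SmartPool]
  take TinyGraph:  [TinyProxy object] + [TinyGraph TinyProxy object] + [TinyProxy object]
  take TinyProxy:  [TinyProxy object] + [TinyProxy object] + [TinyProxy object]
  take object:  [object] + [object] + [object]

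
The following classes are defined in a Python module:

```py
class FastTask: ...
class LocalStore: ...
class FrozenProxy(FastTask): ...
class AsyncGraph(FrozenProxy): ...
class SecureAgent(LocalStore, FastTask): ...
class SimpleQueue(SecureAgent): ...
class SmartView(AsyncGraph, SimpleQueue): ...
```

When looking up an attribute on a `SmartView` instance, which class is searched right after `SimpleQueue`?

SecureAgent

L[SmartView] = SmartView + merge(L[AsyncGraph], L[SimpleQueue], [AsyncGraph SimpleQueue])
  take AsyncGraph:  [AsyncGraph FrozenProxy FastTask object] + [SimpleQueue SecureAgent LocalStore FastTask object] + [AsyncGraph SimpleQueue]
  take FrozenProxy:  [FrozenProxy FastTask object] + [SimpleQueue SecureAgent LocalStore FastTask object] + [SimpleQueue]
  take SimpleQueue:  [FastTask object] + [SimpleQueue SecureAgent LocalStore FastTask object] + [SimpleQueue]
  take SecureAgent:  [FastTask object] + [SecureAgent LocalStore FastTask object]
  take LocalStore:  [FastTask object] + [LocalStore FastTask object]
  take FastTask:  [FastTask object] + [FastTask object]
  take object:  [object] + [object]
MRO: SmartView AsyncGraph FrozenProxy SimpleQueue SecureAgent LocalStore FastTask object
SimpleQueue is at position 3; next is SecureAgent.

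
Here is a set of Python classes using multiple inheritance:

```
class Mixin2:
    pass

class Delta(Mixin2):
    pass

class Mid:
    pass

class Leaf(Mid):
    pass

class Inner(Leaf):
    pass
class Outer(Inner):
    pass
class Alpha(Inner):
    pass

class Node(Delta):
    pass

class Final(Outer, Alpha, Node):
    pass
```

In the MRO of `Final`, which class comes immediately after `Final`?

L[Final] = Final + merge(L[Outer], L[Alpha], L[Node], [Outer Alpha Node])
  take Outer:  [Outer Inner Leaf Mid object] + [Alpha Inner Leaf Mid object] + [Node Delta Mixin2 object] + [Outer Alpha Node]
  take Alpha:  [Inner Leaf Mid object] + [Alpha Inner Leaf Mid object] + [Node Delta Mixin2 object] + [Alpha Node]
  take Inner:  [Inner Leaf Mid object] + [Inner Leaf Mid object] + [Node Delta Mixin2 object] + [Node]
  take Leaf:  [Leaf Mid object] + [Leaf Mid object] + [Node Delta Mixin2 object] + [Node]
  take Mid:  [Mid object] + [Mid object] + [Node Delta Mixin2 object] + [Node]
  take Node:  [object] + [object] + [Node Delta Mixin2 object] + [Node]
  take Delta:  [object] + [object] + [Delta Mixin2 object]
  take Mixin2:  [object] + [object] + [Mixin2 object]
  take object:  [object] + [object] + [object]
MRO: Final Outer Alpha Inner Leaf Mid Node Delta Mixin2 object
Final is at position 0; next is Outer.

Outer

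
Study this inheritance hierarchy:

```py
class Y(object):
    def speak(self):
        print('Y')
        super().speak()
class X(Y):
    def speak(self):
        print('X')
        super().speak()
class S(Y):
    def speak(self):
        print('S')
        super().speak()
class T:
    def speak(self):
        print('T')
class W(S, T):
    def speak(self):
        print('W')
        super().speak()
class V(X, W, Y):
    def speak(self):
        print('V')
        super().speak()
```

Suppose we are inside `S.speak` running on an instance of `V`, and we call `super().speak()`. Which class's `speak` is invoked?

L[V] = V + merge(L[X], L[W], L[Y], [X W Y])
  take X:  [X Y object] + [W S Y T object] + [Y object] + [X W Y]
  take W:  [Y object] + [W S Y T object] + [Y object] + [W Y]
  take S:  [Y object] + [S Y T object] + [Y object] + [Y]
  take Y:  [Y object] + [Y T object] + [Y object] + [Y]
  take T:  [object] + [T object] + [object]
  take object:  [object] + [object] + [object]
MRO: V X W S Y T object
super() in S.speak on a V instance goes to the class after S in V's MRO: Y.

Y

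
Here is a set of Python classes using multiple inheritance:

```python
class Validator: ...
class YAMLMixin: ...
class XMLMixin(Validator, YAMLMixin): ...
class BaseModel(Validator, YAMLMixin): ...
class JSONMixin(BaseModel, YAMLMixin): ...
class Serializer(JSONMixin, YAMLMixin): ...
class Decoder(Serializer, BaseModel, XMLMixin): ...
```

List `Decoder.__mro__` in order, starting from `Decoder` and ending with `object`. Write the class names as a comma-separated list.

L[Decoder] = Decoder + merge(L[Serializer], L[BaseModel], L[XMLMixin], [Serializer BaseModel XMLMixin])
  take Serializer:  [Serializer JSONMixin BaseModel Validator YAMLMixin object] + [BaseModel Validator YAMLMixin object] + [XMLMixin Validator YAMLMixin object] + [Serializer BaseModel XMLMixin]
  take JSONMixin:  [JSONMixin BaseModel Validator YAMLMixin object] + [BaseModel Validator YAMLMixin object] + [XMLMixin Validator YAMLMixin object] + [BaseModel XMLMixin]
  take BaseModel:  [BaseModel Validator YAMLMixin object] + [BaseModel Validator YAMLMixin object] + [XMLMixin Validator YAMLMixin object] + [BaseModel XMLMixin]
  take XMLMixin:  [Validator YAMLMixin object] + [Validator YAMLMixin object] + [XMLMixin Validator YAMLMixin object] + [XMLMixin]
  take Validator:  [Validator YAMLMixin object] + [Validator YAMLMixin object] + [Validator YAMLMixin object]
  take YAMLMixin:  [YAMLMixin object] + [YAMLMixin object] + [YAMLMixin object]
  take object:  [object] + [object] + [object]

Decoder, Serializer, JSONMixin, BaseModel, XMLMixin, Validator, YAMLMixin, object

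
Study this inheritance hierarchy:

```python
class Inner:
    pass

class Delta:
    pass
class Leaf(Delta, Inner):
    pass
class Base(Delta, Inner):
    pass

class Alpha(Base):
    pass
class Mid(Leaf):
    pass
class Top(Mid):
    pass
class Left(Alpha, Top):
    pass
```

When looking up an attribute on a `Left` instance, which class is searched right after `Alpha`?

L[Left] = Left + merge(L[Alpha], L[Top], [Alpha Top])
  take Alpha:  [Alpha Base Delta Inner object] + [Top Mid Leaf Delta Inner object] + [Alpha Top]
  take Base:  [Base Delta Inner object] + [Top Mid Leaf Delta Inner object] + [Top]
  take Top:  [Delta Inner object] + [Top Mid Leaf Delta Inner object] + [Top]
  take Mid:  [Delta Inner object] + [Mid Leaf Delta Inner object]
  take Leaf:  [Delta Inner object] + [Leaf Delta Inner object]
  take Delta:  [Delta Inner object] + [Delta Inner object]
  take Inner:  [Inner object] + [Inner object]
  take object:  [object] + [object]
MRO: Left Alpha Base Top Mid Leaf Delta Inner object
Alpha is at position 1; next is Base.

Base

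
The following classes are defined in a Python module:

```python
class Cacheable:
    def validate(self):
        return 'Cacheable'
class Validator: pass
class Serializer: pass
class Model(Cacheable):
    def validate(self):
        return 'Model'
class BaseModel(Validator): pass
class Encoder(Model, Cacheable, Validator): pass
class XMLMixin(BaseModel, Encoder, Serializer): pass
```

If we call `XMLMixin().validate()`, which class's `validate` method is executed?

Model

L[XMLMixin] = XMLMixin + merge(L[BaseModel], L[Encoder], L[Serializer], [BaseModel Encoder Serializer])
  take BaseModel:  [BaseModel Validator object] + [Encoder Model Cacheable Validator object] + [Serializer object] + [BaseModel Encoder Serializer]
  take Encoder:  [Validator object] + [Encoder Model Cacheable Validator object] + [Serializer object] + [Encoder Serializer]
  take Model:  [Validator object] + [Model Cacheable Validator object] + [Serializer object] + [Serializer]
  take Cacheable:  [Validator object] + [Cacheable Validator object] + [Serializer object] + [Serializer]
  take Validator:  [Validator object] + [Validator object] + [Serializer object] + [Serializer]
  take Serializer:  [object] + [object] + [Serializer object] + [Serializer]
  take object:  [object] + [object] + [object]
MRO: XMLMixin BaseModel Encoder Model Cacheable Validator Serializer object
validate is defined in: Cacheable, Model. First along the MRO is Model.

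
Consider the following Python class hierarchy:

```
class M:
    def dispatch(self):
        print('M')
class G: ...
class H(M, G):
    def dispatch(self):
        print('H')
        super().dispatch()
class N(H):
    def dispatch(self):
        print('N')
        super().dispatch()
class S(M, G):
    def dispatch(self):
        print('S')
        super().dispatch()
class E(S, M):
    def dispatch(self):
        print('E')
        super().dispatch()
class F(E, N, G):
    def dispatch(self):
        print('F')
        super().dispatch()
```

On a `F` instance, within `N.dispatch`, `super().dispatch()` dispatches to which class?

L[F] = F + merge(L[E], L[N], L[G], [E N G])
  take E:  [E S M G object] + [N H M G object] + [G object] + [E N G]
  take S:  [S M G object] + [N H M G object] + [G object] + [N G]
  take N:  [M G object] + [N H M G object] + [G object] + [N G]
  take H:  [M G object] + [H M G object] + [G object] + [G]
  take M:  [M G object] + [M G object] + [G object] + [G]
  take G:  [G object] + [G object] + [G object] + [G]
  take object:  [object] + [object] + [object]
MRO: F E S N H M G object
super() in N.dispatch on a F instance goes to the class after N in F's MRO: H.

H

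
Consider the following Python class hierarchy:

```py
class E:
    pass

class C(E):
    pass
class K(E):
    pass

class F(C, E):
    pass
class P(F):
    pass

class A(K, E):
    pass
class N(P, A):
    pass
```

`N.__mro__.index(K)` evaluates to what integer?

5

L[N] = N + merge(L[P], L[A], [P A])
  take P:  [P F C E object] + [A K E object] + [P A]
  take F:  [F C E object] + [A K E object] + [A]
  take C:  [C E object] + [A K E object] + [A]
  take A:  [E object] + [A K E object] + [A]
  take K:  [E object] + [K E object]
  take E:  [E object] + [E object]
  take object:  [object] + [object]
MRO: N P F C A K E object
K sits at index 5.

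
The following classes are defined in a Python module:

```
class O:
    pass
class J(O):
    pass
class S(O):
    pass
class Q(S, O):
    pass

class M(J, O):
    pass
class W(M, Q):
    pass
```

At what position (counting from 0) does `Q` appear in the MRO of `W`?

L[W] = W + merge(L[M], L[Q], [M Q])
  take M:  [M J O object] + [Q S O object] + [M Q]
  take J:  [J O object] + [Q S O object] + [Q]
  take Q:  [O object] + [Q S O object] + [Q]
  take S:  [O object] + [S O object]
  take O:  [O object] + [O object]
  take object:  [object] + [object]
MRO: W M J Q S O object
Q sits at index 3.

3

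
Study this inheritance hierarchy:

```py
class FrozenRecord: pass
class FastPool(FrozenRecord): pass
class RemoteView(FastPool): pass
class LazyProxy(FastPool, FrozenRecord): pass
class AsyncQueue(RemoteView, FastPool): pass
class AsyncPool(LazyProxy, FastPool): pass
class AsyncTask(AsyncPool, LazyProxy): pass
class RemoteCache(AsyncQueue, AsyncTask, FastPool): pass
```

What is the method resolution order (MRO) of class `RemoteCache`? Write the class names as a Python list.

L[RemoteCache] = RemoteCache + merge(L[AsyncQueue], L[AsyncTask], L[FastPool], [AsyncQueue AsyncTask FastPool])
  take AsyncQueue:  [AsyncQueue RemoteView FastPool FrozenRecord object] + [AsyncTask AsyncPool LazyProxy FastPool FrozenRecord object] + [FastPool FrozenRecord object] + [AsyncQueue AsyncTask FastPool]
  take RemoteView:  [RemoteView FastPool FrozenRecord object] + [AsyncTask AsyncPool LazyProxy FastPool FrozenRecord object] + [FastPool FrozenRecord object] + [AsyncTask FastPool]
  take AsyncTask:  [FastPool FrozenRecord object] + [AsyncTask AsyncPool LazyProxy FastPool FrozenRecord object] + [FastPool FrozenRecord object] + [AsyncTask FastPool]
  take AsyncPool:  [FastPool FrozenRecord object] + [AsyncPool LazyProxy FastPool FrozenRecord object] + [FastPool FrozenRecord object] + [FastPool]
  take LazyProxy:  [FastPool FrozenRecord object] + [LazyProxy FastPool FrozenRecord object] + [FastPool FrozenRecord object] + [FastPool]
  take FastPool:  [FastPool FrozenRecord object] + [FastPool FrozenRecord object] + [FastPool FrozenRecord object] + [FastPool]
  take FrozenRecord:  [FrozenRecord object] + [FrozenRecord object] + [FrozenRecord object]
  take object:  [object] + [object] + [object]

[RemoteCache, AsyncQueue, RemoteView, AsyncTask, AsyncPool, LazyProxy, FastPool, FrozenRecord, object]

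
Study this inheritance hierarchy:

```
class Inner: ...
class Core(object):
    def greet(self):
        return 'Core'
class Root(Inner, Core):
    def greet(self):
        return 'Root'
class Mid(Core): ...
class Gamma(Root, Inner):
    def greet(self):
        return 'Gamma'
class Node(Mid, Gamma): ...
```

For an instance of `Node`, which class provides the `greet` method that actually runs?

L[Node] = Node + merge(L[Mid], L[Gamma], [Mid Gamma])
  take Mid:  [Mid Core object] + [Gamma Root Inner Core object] + [Mid Gamma]
  take Gamma:  [Core object] + [Gamma Root Inner Core object] + [Gamma]
  take Root:  [Core object] + [Root Inner Core object]
  take Inner:  [Core object] + [Inner Core object]
  take Core:  [Core object] + [Core object]
  take object:  [object] + [object]
MRO: Node Mid Gamma Root Inner Core object
greet is defined in: Core, Gamma, Root. First along the MRO is Gamma.

Gamma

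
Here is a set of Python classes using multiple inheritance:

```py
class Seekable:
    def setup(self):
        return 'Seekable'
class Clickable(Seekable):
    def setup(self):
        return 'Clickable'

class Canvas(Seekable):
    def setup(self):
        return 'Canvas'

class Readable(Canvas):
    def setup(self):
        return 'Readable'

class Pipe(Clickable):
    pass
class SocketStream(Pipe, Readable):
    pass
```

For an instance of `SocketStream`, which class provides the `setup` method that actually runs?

L[SocketStream] = SocketStream + merge(L[Pipe], L[Readable], [Pipe Readable])
  take Pipe:  [Pipe Clickable Seekable object] + [Readable Canvas Seekable object] + [Pipe Readable]
  take Clickable:  [Clickable Seekable object] + [Readable Canvas Seekable object] + [Readable]
  take Readable:  [Seekable object] + [Readable Canvas Seekable object] + [Readable]
  take Canvas:  [Seekable object] + [Canvas Seekable object]
  take Seekable:  [Seekable object] + [Seekable object]
  take object:  [object] + [object]
MRO: SocketStream Pipe Clickable Readable Canvas Seekable object
setup is defined in: Canvas, Clickable, Readable, Seekable. First along the MRO is Clickable.

Clickable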